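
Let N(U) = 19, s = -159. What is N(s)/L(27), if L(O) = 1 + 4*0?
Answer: 19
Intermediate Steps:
L(O) = 1 (L(O) = 1 + 0 = 1)
N(s)/L(27) = 19/1 = 19*1 = 19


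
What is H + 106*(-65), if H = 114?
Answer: -6776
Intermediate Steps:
H + 106*(-65) = 114 + 106*(-65) = 114 - 6890 = -6776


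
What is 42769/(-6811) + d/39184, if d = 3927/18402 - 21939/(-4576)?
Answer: -23519539620222677/3745583125892608 ≈ -6.2793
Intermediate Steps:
d = 70281905/14034592 (d = 3927*(1/18402) - 21939*(-1/4576) = 1309/6134 + 21939/4576 = 70281905/14034592 ≈ 5.0078)
42769/(-6811) + d/39184 = 42769/(-6811) + (70281905/14034592)/39184 = 42769*(-1/6811) + (70281905/14034592)*(1/39184) = -42769/6811 + 70281905/549931452928 = -23519539620222677/3745583125892608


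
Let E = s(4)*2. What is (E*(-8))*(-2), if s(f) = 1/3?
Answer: 32/3 ≈ 10.667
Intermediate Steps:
s(f) = ⅓
E = ⅔ (E = (⅓)*2 = ⅔ ≈ 0.66667)
(E*(-8))*(-2) = ((⅔)*(-8))*(-2) = -16/3*(-2) = 32/3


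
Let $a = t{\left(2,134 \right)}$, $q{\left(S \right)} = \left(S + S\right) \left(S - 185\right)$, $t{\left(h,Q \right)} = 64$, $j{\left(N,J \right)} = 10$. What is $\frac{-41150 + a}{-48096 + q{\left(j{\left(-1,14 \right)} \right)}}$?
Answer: $\frac{20543}{25798} \approx 0.7963$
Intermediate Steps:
$q{\left(S \right)} = 2 S \left(-185 + S\right)$
$a = 64$
$\frac{-41150 + a}{-48096 + q{\left(j{\left(-1,14 \right)} \right)}} = \frac{-41150 + 64}{-48096 + 2 \cdot 10 \left(-185 + 10\right)} = - \frac{41086}{-48096 + 2 \cdot 10 \left(-175\right)} = - \frac{41086}{-48096 - 3500} = - \frac{41086}{-51596} = \left(-41086\right) \left(- \frac{1}{51596}\right) = \frac{20543}{25798}$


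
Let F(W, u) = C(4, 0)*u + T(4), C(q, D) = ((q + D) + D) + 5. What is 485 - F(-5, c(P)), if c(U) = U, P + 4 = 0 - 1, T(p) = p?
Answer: 526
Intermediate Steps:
P = -5 (P = -4 + (0 - 1) = -4 - 1 = -5)
C(q, D) = 5 + q + 2*D (C(q, D) = ((D + q) + D) + 5 = (q + 2*D) + 5 = 5 + q + 2*D)
F(W, u) = 4 + 9*u (F(W, u) = (5 + 4 + 2*0)*u + 4 = (5 + 4 + 0)*u + 4 = 9*u + 4 = 4 + 9*u)
485 - F(-5, c(P)) = 485 - (4 + 9*(-5)) = 485 - (4 - 45) = 485 - 1*(-41) = 485 + 41 = 526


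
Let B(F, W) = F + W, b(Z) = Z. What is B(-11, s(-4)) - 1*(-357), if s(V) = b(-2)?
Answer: 344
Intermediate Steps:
s(V) = -2
B(-11, s(-4)) - 1*(-357) = (-11 - 2) - 1*(-357) = -13 + 357 = 344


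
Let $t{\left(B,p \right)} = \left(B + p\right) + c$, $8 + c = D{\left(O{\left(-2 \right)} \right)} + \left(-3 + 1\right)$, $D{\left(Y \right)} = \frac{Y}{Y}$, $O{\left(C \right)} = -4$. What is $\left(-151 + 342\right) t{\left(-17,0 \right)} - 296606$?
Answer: $-301572$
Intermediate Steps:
$D{\left(Y \right)} = 1$
$c = -9$ ($c = -8 + \left(1 + \left(-3 + 1\right)\right) = -8 + \left(1 - 2\right) = -8 - 1 = -9$)
$t{\left(B,p \right)} = -9 + B + p$ ($t{\left(B,p \right)} = \left(B + p\right) - 9 = -9 + B + p$)
$\left(-151 + 342\right) t{\left(-17,0 \right)} - 296606 = \left(-151 + 342\right) \left(-9 - 17 + 0\right) - 296606 = 191 \left(-26\right) - 296606 = -4966 - 296606 = -301572$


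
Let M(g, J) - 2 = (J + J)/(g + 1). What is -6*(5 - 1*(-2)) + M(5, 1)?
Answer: -119/3 ≈ -39.667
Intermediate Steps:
M(g, J) = 2 + 2*J/(1 + g) (M(g, J) = 2 + (J + J)/(g + 1) = 2 + (2*J)/(1 + g) = 2 + 2*J/(1 + g))
-6*(5 - 1*(-2)) + M(5, 1) = -6*(5 - 1*(-2)) + 2*(1 + 1 + 5)/(1 + 5) = -6*(5 + 2) + 2*7/6 = -6*7 + 2*(⅙)*7 = -42 + 7/3 = -119/3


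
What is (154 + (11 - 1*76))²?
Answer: 7921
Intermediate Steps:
(154 + (11 - 1*76))² = (154 + (11 - 76))² = (154 - 65)² = 89² = 7921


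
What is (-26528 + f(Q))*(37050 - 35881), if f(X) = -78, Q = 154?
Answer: -31102414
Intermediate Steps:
(-26528 + f(Q))*(37050 - 35881) = (-26528 - 78)*(37050 - 35881) = -26606*1169 = -31102414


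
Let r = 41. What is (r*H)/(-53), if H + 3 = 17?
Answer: -574/53 ≈ -10.830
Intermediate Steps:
H = 14 (H = -3 + 17 = 14)
(r*H)/(-53) = (41*14)/(-53) = 574*(-1/53) = -574/53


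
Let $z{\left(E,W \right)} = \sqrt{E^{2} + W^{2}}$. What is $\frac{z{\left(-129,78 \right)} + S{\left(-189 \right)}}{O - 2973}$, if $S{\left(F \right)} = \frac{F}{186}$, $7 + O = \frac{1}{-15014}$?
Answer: $\frac{157647}{462331117} - \frac{75070 \sqrt{101}}{14913907} \approx -0.050246$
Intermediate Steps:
$O = - \frac{105099}{15014}$ ($O = -7 + \frac{1}{-15014} = -7 - \frac{1}{15014} = - \frac{105099}{15014} \approx -7.0001$)
$S{\left(F \right)} = \frac{F}{186}$ ($S{\left(F \right)} = F \frac{1}{186} = \frac{F}{186}$)
$\frac{z{\left(-129,78 \right)} + S{\left(-189 \right)}}{O - 2973} = \frac{\sqrt{\left(-129\right)^{2} + 78^{2}} + \frac{1}{186} \left(-189\right)}{- \frac{105099}{15014} - 2973} = \frac{\sqrt{16641 + 6084} - \frac{63}{62}}{- \frac{44741721}{15014}} = \left(\sqrt{22725} - \frac{63}{62}\right) \left(- \frac{15014}{44741721}\right) = \left(15 \sqrt{101} - \frac{63}{62}\right) \left(- \frac{15014}{44741721}\right) = \left(- \frac{63}{62} + 15 \sqrt{101}\right) \left(- \frac{15014}{44741721}\right) = \frac{157647}{462331117} - \frac{75070 \sqrt{101}}{14913907}$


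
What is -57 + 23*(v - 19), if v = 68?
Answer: 1070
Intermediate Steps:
-57 + 23*(v - 19) = -57 + 23*(68 - 19) = -57 + 23*49 = -57 + 1127 = 1070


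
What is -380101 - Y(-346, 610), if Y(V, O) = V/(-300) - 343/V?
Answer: -4931838302/12975 ≈ -3.8010e+5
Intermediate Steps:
Y(V, O) = -343/V - V/300 (Y(V, O) = V*(-1/300) - 343/V = -V/300 - 343/V = -343/V - V/300)
-380101 - Y(-346, 610) = -380101 - (-343/(-346) - 1/300*(-346)) = -380101 - (-343*(-1/346) + 173/150) = -380101 - (343/346 + 173/150) = -380101 - 1*27827/12975 = -380101 - 27827/12975 = -4931838302/12975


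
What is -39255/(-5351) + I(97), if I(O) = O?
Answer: 558302/5351 ≈ 104.34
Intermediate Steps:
-39255/(-5351) + I(97) = -39255/(-5351) + 97 = -39255*(-1/5351) + 97 = 39255/5351 + 97 = 558302/5351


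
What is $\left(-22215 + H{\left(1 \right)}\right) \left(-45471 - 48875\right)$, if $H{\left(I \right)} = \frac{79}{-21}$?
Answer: $\frac{6288753932}{3} \approx 2.0963 \cdot 10^{9}$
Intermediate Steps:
$H{\left(I \right)} = - \frac{79}{21}$ ($H{\left(I \right)} = 79 \left(- \frac{1}{21}\right) = - \frac{79}{21}$)
$\left(-22215 + H{\left(1 \right)}\right) \left(-45471 - 48875\right) = \left(-22215 - \frac{79}{21}\right) \left(-45471 - 48875\right) = \left(- \frac{466594}{21}\right) \left(-94346\right) = \frac{6288753932}{3}$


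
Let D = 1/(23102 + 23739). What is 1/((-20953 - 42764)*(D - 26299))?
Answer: 46841/78491153689386 ≈ 5.9677e-10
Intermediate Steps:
D = 1/46841 ≈ 2.1349e-5
1/((-20953 - 42764)*(D - 26299)) = 1/((-20953 - 42764)*(1/46841 - 26299)) = 1/(-63717*(-1231871458/46841)) = 1/(78491153689386/46841) = 46841/78491153689386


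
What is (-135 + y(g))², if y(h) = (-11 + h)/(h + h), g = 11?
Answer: 18225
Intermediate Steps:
y(h) = (-11 + h)/(2*h) (y(h) = (-11 + h)/((2*h)) = (-11 + h)*(1/(2*h)) = (-11 + h)/(2*h))
(-135 + y(g))² = (-135 + (½)*(-11 + 11)/11)² = (-135 + (½)*(1/11)*0)² = (-135 + 0)² = (-135)² = 18225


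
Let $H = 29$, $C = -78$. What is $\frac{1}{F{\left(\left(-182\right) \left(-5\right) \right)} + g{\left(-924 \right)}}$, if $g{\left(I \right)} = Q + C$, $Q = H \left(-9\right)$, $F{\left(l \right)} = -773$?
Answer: $- \frac{1}{1112} \approx -0.00089928$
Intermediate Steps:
$Q = -261$ ($Q = 29 \left(-9\right) = -261$)
$g{\left(I \right)} = -339$ ($g{\left(I \right)} = -261 - 78 = -339$)
$\frac{1}{F{\left(\left(-182\right) \left(-5\right) \right)} + g{\left(-924 \right)}} = \frac{1}{-773 - 339} = \frac{1}{-1112} = - \frac{1}{1112}$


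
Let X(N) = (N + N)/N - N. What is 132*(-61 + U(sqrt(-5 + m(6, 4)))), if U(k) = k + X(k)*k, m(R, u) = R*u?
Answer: -10560 + 396*sqrt(19) ≈ -8833.9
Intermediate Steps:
X(N) = 2 - N (X(N) = (2*N)/N - N = 2 - N)
U(k) = k + k*(2 - k) (U(k) = k + (2 - k)*k = k + k*(2 - k))
132*(-61 + U(sqrt(-5 + m(6, 4)))) = 132*(-61 + sqrt(-5 + 6*4)*(3 - sqrt(-5 + 6*4))) = 132*(-61 + sqrt(-5 + 24)*(3 - sqrt(-5 + 24))) = 132*(-61 + sqrt(19)*(3 - sqrt(19))) = -8052 + 132*sqrt(19)*(3 - sqrt(19))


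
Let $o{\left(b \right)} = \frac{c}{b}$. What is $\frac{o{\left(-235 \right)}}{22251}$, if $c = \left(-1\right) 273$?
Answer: $\frac{91}{1742995} \approx 5.2209 \cdot 10^{-5}$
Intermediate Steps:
$c = -273$
$o{\left(b \right)} = - \frac{273}{b}$
$\frac{o{\left(-235 \right)}}{22251} = \frac{\left(-273\right) \frac{1}{-235}}{22251} = \left(-273\right) \left(- \frac{1}{235}\right) \frac{1}{22251} = \frac{273}{235} \cdot \frac{1}{22251} = \frac{91}{1742995}$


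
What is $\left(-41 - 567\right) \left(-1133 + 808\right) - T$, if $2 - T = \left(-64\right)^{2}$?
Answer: $201694$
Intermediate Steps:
$T = -4094$ ($T = 2 - \left(-64\right)^{2} = 2 - 4096 = -4094$)
$\left(-41 - 567\right) \left(-1133 + 808\right) - T = \left(-41 - 567\right) \left(-1133 + 808\right) - -4094 = \left(-608\right) \left(-325\right) + 4094 = 197600 + 4094 = 201694$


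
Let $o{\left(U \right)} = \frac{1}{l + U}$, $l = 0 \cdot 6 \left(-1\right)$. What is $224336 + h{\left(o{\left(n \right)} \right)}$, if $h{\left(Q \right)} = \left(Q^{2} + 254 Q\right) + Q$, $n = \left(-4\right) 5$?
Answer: $\frac{89729301}{400} \approx 2.2432 \cdot 10^{5}$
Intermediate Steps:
$l = 0$ ($l = 0 \left(-1\right) = 0$)
$n = -20$
$o{\left(U \right)} = \frac{1}{U}$ ($o{\left(U \right)} = \frac{1}{0 + U} = \frac{1}{U}$)
$h{\left(Q \right)} = Q^{2} + 255 Q$
$224336 + h{\left(o{\left(n \right)} \right)} = 224336 + \frac{255 + \frac{1}{-20}}{-20} = 224336 - \frac{255 - \frac{1}{20}}{20} = 224336 - \frac{5099}{400} = \frac{89729301}{400}$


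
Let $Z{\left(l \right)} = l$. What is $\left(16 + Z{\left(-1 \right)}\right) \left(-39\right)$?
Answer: $-585$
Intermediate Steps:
$\left(16 + Z{\left(-1 \right)}\right) \left(-39\right) = \left(16 - 1\right) \left(-39\right) = 15 \left(-39\right) = -585$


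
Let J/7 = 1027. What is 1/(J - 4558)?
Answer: 1/2631 ≈ 0.00038008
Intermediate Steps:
J = 7189 (J = 7*1027 = 7189)
1/(J - 4558) = 1/(7189 - 4558) = 1/2631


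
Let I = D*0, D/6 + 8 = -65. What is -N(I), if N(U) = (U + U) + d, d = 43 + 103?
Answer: -146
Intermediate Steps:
D = -438 (D = -48 + 6*(-65) = -48 - 390 = -438)
d = 146
I = 0 (I = -438*0 = 0)
N(U) = 146 + 2*U (N(U) = (U + U) + 146 = 2*U + 146 = 146 + 2*U)
-N(I) = -(146 + 2*0) = -(146 + 0) = -1*146 = -146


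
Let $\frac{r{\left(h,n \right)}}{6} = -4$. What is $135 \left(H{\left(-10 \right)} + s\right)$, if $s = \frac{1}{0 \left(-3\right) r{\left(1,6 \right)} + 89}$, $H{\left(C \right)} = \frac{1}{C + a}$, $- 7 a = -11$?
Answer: $- \frac{76140}{5251} \approx -14.5$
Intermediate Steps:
$a = \frac{11}{7}$ ($a = \left(- \frac{1}{7}\right) \left(-11\right) = \frac{11}{7} \approx 1.5714$)
$r{\left(h,n \right)} = -24$ ($r{\left(h,n \right)} = 6 \left(-4\right) = -24$)
$H{\left(C \right)} = \frac{1}{\frac{11}{7} + C}$ ($H{\left(C \right)} = \frac{1}{C + \frac{11}{7}} = \frac{1}{\frac{11}{7} + C}$)
$s = \frac{1}{89}$ ($s = \frac{1}{0 \left(-3\right) \left(-24\right) + 89} = \frac{1}{0 \left(-24\right) + 89} = \frac{1}{0 + 89} = \frac{1}{89} \approx 0.011236$)
$135 \left(H{\left(-10 \right)} + s\right) = 135 \left(\frac{7}{11 + 7 \left(-10\right)} + \frac{1}{89}\right) = 135 \left(\frac{7}{11 - 70} + \frac{1}{89}\right) = 135 \left(\frac{7}{-59} + \frac{1}{89}\right) = 135 \left(7 \left(- \frac{1}{59}\right) + \frac{1}{89}\right) = 135 \left(- \frac{7}{59} + \frac{1}{89}\right) = 135 \left(- \frac{564}{5251}\right) = - \frac{76140}{5251}$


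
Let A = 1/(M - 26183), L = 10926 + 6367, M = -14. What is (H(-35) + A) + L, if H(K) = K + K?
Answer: 451190930/26197 ≈ 17223.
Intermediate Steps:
H(K) = 2*K
L = 17293
A = -1/26197 (A = 1/(-14 - 26183) = 1/(-26197) = -1/26197 ≈ -3.8172e-5)
(H(-35) + A) + L = (2*(-35) - 1/26197) + 17293 = (-70 - 1/26197) + 17293 = -1833791/26197 + 17293 = 451190930/26197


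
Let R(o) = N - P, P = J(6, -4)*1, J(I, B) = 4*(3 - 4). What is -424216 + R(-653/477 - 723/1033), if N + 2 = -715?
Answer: -424929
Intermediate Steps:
N = -717 (N = -2 - 715 = -717)
J(I, B) = -4 (J(I, B) = 4*(-1) = -4)
P = -4 (P = -4*1 = -4)
R(o) = -713 (R(o) = -717 - 1*(-4) = -717 + 4 = -713)
-424216 + R(-653/477 - 723/1033) = -424216 - 713 = -424929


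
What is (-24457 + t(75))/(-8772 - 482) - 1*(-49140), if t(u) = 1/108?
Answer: 49114729835/999432 ≈ 49143.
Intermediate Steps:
t(u) = 1/108
(-24457 + t(75))/(-8772 - 482) - 1*(-49140) = (-24457 + 1/108)/(-8772 - 482) - 1*(-49140) = -2641355/108/(-9254) + 49140 = -2641355/108*(-1/9254) + 49140 = 2641355/999432 + 49140 = 49114729835/999432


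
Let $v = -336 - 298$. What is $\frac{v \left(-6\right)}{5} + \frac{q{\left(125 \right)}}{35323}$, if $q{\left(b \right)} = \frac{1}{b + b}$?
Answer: $\frac{6718434601}{8830750} \approx 760.8$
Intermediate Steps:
$v = -634$ ($v = -336 - 298 = -634$)
$q{\left(b \right)} = \frac{1}{2 b}$
$\frac{v \left(-6\right)}{5} + \frac{q{\left(125 \right)}}{35323} = \frac{\left(-634\right) \left(-6\right)}{5} + \frac{\frac{1}{2} \cdot \frac{1}{125}}{35323} = 3804 \cdot \frac{1}{5} + \frac{1}{2} \cdot \frac{1}{125} \cdot \frac{1}{35323} = \frac{3804}{5} + \frac{1}{250} \cdot \frac{1}{35323} = \frac{3804}{5} + \frac{1}{8830750} = \frac{6718434601}{8830750}$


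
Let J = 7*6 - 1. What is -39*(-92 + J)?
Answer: 1989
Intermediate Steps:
J = 41 (J = 42 - 1 = 41)
-39*(-92 + J) = -39*(-92 + 41) = -39*(-51) = 1989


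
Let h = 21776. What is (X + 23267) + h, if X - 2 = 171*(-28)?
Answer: 40257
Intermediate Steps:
X = -4786 (X = 2 + 171*(-28) = 2 - 4788 = -4786)
(X + 23267) + h = (-4786 + 23267) + 21776 = 18481 + 21776 = 40257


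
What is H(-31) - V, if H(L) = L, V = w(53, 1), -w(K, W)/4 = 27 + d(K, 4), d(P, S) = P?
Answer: 289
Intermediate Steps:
w(K, W) = -108 - 4*K (w(K, W) = -4*(27 + K) = -108 - 4*K)
V = -320 (V = -108 - 4*53 = -108 - 212 = -320)
H(-31) - V = -31 - 1*(-320) = -31 + 320 = 289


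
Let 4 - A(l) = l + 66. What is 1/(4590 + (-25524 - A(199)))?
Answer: -1/20673 ≈ -4.8372e-5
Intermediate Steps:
A(l) = -62 - l (A(l) = 4 - (l + 66) = 4 - (66 + l) = 4 + (-66 - l) = -62 - l)
1/(4590 + (-25524 - A(199))) = 1/(4590 + (-25524 - (-62 - 1*199))) = 1/(4590 + (-25524 - (-62 - 199))) = 1/(4590 + (-25524 - 1*(-261))) = 1/(4590 + (-25524 + 261)) = 1/(4590 - 25263) = 1/(-20673) = -1/20673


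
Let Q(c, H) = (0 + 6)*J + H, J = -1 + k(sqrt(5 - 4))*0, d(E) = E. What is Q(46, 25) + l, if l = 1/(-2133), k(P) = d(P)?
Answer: 40526/2133 ≈ 19.000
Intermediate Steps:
k(P) = P
l = -1/2133 ≈ -0.00046882
J = -1 (J = -1 + sqrt(5 - 4)*0 = -1 + sqrt(1)*0 = -1 + 1*0 = -1 + 0 = -1)
Q(c, H) = -6 + H (Q(c, H) = (0 + 6)*(-1) + H = 6*(-1) + H = -6 + H)
Q(46, 25) + l = (-6 + 25) - 1/2133 = 19 - 1/2133 = 40526/2133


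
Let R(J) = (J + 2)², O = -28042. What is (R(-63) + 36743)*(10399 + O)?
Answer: -713906352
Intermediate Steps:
R(J) = (2 + J)²
(R(-63) + 36743)*(10399 + O) = ((2 - 63)² + 36743)*(10399 - 28042) = ((-61)² + 36743)*(-17643) = (3721 + 36743)*(-17643) = 40464*(-17643) = -713906352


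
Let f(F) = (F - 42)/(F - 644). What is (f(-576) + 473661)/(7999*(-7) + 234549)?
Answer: 41276217/15559880 ≈ 2.6527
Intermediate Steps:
f(F) = (-42 + F)/(-644 + F)
(f(-576) + 473661)/(7999*(-7) + 234549) = ((-42 - 576)/(-644 - 576) + 473661)/(7999*(-7) + 234549) = (-618/(-1220) + 473661)/(-55993 + 234549) = (-1/1220*(-618) + 473661)/178556 = (309/610 + 473661)*(1/178556) = (288933519/610)*(1/178556) = 41276217/15559880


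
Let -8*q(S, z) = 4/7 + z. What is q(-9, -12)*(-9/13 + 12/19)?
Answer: -150/1729 ≈ -0.086755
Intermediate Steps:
q(S, z) = -1/14 - z/8 (q(S, z) = -(4/7 + z)/8 = -1/14 - z/8)
q(-9, -12)*(-9/13 + 12/19) = (-1/14 - ⅛*(-12))*(-9/13 + 12/19) = (-1/14 + 3/2)*(-9*1/13 + 12*(1/19)) = 10*(-9/13 + 12/19)/7 = (10/7)*(-15/247) = -150/1729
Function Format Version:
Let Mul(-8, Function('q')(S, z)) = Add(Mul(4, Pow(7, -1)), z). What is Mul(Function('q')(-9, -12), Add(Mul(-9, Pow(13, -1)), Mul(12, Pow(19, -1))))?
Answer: Rational(-150, 1729) ≈ -0.086755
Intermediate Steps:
Function('q')(S, z) = Add(Rational(-1, 14), Mul(Rational(-1, 8), z)) (Function('q')(S, z) = Mul(Rational(-1, 8), Add(Mul(4, Pow(7, -1)), z)) = Mul(Rational(-1, 8), Add(Mul(4, Rational(1, 7)), z)) = Mul(Rational(-1, 8), Add(Rational(4, 7), z)) = Add(Rational(-1, 14), Mul(Rational(-1, 8), z)))
Mul(Function('q')(-9, -12), Add(Mul(-9, Pow(13, -1)), Mul(12, Pow(19, -1)))) = Mul(Add(Rational(-1, 14), Mul(Rational(-1, 8), -12)), Add(Mul(-9, Pow(13, -1)), Mul(12, Pow(19, -1)))) = Mul(Add(Rational(-1, 14), Rational(3, 2)), Add(Mul(-9, Rational(1, 13)), Mul(12, Rational(1, 19)))) = Mul(Rational(10, 7), Add(Rational(-9, 13), Rational(12, 19))) = Mul(Rational(10, 7), Rational(-15, 247)) = Rational(-150, 1729)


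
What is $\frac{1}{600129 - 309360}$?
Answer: $\frac{1}{290769} \approx 3.4392 \cdot 10^{-6}$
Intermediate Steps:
$\frac{1}{600129 - 309360} = \frac{1}{290769}$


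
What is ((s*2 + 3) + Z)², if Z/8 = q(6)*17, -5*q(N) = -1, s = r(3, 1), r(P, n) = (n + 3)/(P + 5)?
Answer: 24336/25 ≈ 973.44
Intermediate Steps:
r(P, n) = (3 + n)/(5 + P)
s = ½ (s = (3 + 1)/(5 + 3) = 4/8 = (⅛)*4 = ½ ≈ 0.50000)
q(N) = ⅕ (q(N) = -⅕*(-1) = ⅕)
Z = 136/5 (Z = 8*((⅕)*17) = 8*(17/5) = 136/5 ≈ 27.200)
((s*2 + 3) + Z)² = (((½)*2 + 3) + 136/5)² = ((1 + 3) + 136/5)² = (4 + 136/5)² = (156/5)² = 24336/25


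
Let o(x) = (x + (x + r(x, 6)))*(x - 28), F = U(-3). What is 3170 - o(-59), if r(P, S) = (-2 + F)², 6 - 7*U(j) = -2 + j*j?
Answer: -328129/49 ≈ -6696.5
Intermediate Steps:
U(j) = 8/7 - j²/7 (U(j) = 6/7 - (-2 + j*j)/7 = 6/7 - (-2 + j²)/7 = 6/7 + (2/7 - j²/7) = 8/7 - j²/7)
F = -⅐ (F = 8/7 - ⅐*(-3)² = 8/7 - ⅐*9 = 8/7 - 9/7 = -⅐ ≈ -0.14286)
r(P, S) = 225/49 (r(P, S) = (-2 - ⅐)² = (-15/7)² = 225/49)
o(x) = (-28 + x)*(225/49 + 2*x) (o(x) = (x + (x + 225/49))*(x - 28) = (x + (225/49 + x))*(-28 + x) = (225/49 + 2*x)*(-28 + x) = (-28 + x)*(225/49 + 2*x))
3170 - o(-59) = 3170 - (-900/7 + 2*(-59)² - 2519/49*(-59)) = 3170 - (-900/7 + 2*3481 + 148621/49) = 3170 - (-900/7 + 6962 + 148621/49) = 3170 - 1*483459/49 = 3170 - 483459/49 = -328129/49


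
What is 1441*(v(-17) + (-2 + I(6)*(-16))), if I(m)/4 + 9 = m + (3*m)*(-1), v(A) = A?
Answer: 1909325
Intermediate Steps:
I(m) = -36 - 8*m (I(m) = -36 + 4*(m + (3*m)*(-1)) = -36 + 4*(m - 3*m) = -36 + 4*(-2*m) = -36 - 8*m)
1441*(v(-17) + (-2 + I(6)*(-16))) = 1441*(-17 + (-2 + (-36 - 8*6)*(-16))) = 1441*(-17 + (-2 + (-36 - 48)*(-16))) = 1441*(-17 + (-2 - 84*(-16))) = 1441*(-17 + (-2 + 1344)) = 1441*(-17 + 1342) = 1441*1325 = 1909325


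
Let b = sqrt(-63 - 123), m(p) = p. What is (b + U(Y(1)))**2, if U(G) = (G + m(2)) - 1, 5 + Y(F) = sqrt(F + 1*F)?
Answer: (-4 + sqrt(2) + I*sqrt(186))**2 ≈ -179.31 - 70.531*I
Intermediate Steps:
Y(F) = -5 + sqrt(2)*sqrt(F) (Y(F) = -5 + sqrt(F + 1*F) = -5 + sqrt(F + F) = -5 + sqrt(2*F) = -5 + sqrt(2)*sqrt(F))
U(G) = 1 + G (U(G) = (G + 2) - 1 = (2 + G) - 1 = 1 + G)
b = I*sqrt(186) (b = sqrt(-186) = I*sqrt(186) ≈ 13.638*I)
(b + U(Y(1)))**2 = (I*sqrt(186) + (1 + (-5 + sqrt(2)*sqrt(1))))**2 = (I*sqrt(186) + (1 + (-5 + sqrt(2)*1)))**2 = (I*sqrt(186) + (1 + (-5 + sqrt(2))))**2 = (I*sqrt(186) + (-4 + sqrt(2)))**2 = (-4 + sqrt(2) + I*sqrt(186))**2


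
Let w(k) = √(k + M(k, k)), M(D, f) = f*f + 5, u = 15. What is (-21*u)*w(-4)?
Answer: -315*√17 ≈ -1298.8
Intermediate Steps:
M(D, f) = 5 + f² (M(D, f) = f² + 5 = 5 + f²)
w(k) = √(5 + k + k²) (w(k) = √(k + (5 + k²)) = √(5 + k + k²))
(-21*u)*w(-4) = (-21*15)*√(5 - 4 + (-4)²) = -315*√(5 - 4 + 16) = -315*√17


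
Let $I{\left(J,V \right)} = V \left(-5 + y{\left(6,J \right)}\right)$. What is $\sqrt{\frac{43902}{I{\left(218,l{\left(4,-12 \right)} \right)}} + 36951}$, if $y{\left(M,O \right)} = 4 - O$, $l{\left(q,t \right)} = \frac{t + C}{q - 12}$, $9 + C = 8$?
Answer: $\frac{\sqrt{33167006223}}{949} \approx 191.91$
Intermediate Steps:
$C = -1$ ($C = -9 + 8 = -1$)
$l{\left(q,t \right)} = \frac{-1 + t}{-12 + q}$ ($l{\left(q,t \right)} = \frac{t - 1}{q - 12} = \frac{-1 + t}{-12 + q}$)
$I{\left(J,V \right)} = V \left(-1 - J\right)$ ($I{\left(J,V \right)} = V \left(-5 - \left(-4 + J\right)\right) = V \left(-1 - J\right)$)
$\sqrt{\frac{43902}{I{\left(218,l{\left(4,-12 \right)} \right)}} + 36951} = \sqrt{\frac{43902}{\left(-1\right) \frac{-1 - 12}{-12 + 4} \left(1 + 218\right)} + 36951} = \sqrt{\frac{43902}{\left(-1\right) \frac{1}{-8} \left(-13\right) 219} + 36951} = \sqrt{\frac{43902}{\left(-1\right) \left(\left(- \frac{1}{8}\right) \left(-13\right)\right) 219} + 36951} = \sqrt{\frac{43902}{\left(-1\right) \frac{13}{8} \cdot 219} + 36951} = \sqrt{\frac{43902}{- \frac{2847}{8}} + 36951} = \sqrt{43902 \left(- \frac{8}{2847}\right) + 36951} = \sqrt{- \frac{117072}{949} + 36951} = \sqrt{\frac{34949427}{949}} = \frac{\sqrt{33167006223}}{949}$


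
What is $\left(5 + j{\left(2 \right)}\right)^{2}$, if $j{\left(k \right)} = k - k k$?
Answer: $9$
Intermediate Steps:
$j{\left(k \right)} = k - k^{2}$
$\left(5 + j{\left(2 \right)}\right)^{2} = \left(5 + 2 \left(1 - 2\right)\right)^{2} = \left(5 + 2 \left(-1\right)\right)^{2} = \left(5 - 2\right)^{2} = 3^{2} = 9$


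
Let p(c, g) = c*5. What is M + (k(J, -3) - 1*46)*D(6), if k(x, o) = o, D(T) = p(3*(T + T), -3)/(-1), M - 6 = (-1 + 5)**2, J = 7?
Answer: 8842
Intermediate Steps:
p(c, g) = 5*c
M = 22 (M = 6 + (-1 + 5)**2 = 6 + 4**2 = 6 + 16 = 22)
D(T) = -30*T (D(T) = (5*(3*(T + T)))/(-1) = (5*(3*(2*T)))*(-1) = (5*(6*T))*(-1) = (30*T)*(-1) = -30*T)
M + (k(J, -3) - 1*46)*D(6) = 22 + (-3 - 1*46)*(-30*6) = 22 + (-3 - 46)*(-180) = 22 - 49*(-180) = 22 + 8820 = 8842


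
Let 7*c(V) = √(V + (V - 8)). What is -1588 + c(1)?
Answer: -1588 + I*√6/7 ≈ -1588.0 + 0.34993*I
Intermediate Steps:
c(V) = √(-8 + 2*V)/7 (c(V) = √(V + (V - 8))/7 = √(V + (-8 + V))/7 = √(-8 + 2*V)/7)
-1588 + c(1) = -1588 + √(-8 + 2*1)/7 = -1588 + √(-8 + 2)/7 = -1588 + √(-6)/7 = -1588 + (I*√6)/7 = -1588 + I*√6/7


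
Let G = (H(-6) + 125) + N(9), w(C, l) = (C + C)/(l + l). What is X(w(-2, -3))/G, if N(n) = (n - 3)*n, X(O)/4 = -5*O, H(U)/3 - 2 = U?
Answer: -40/501 ≈ -0.079840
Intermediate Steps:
H(U) = 6 + 3*U
w(C, l) = C/l (w(C, l) = (2*C)/((2*l)) = (2*C)*(1/(2*l)) = C/l)
X(O) = -20*O (X(O) = 4*(-5*O) = -20*O)
N(n) = n*(-3 + n) (N(n) = (-3 + n)*n = n*(-3 + n))
G = 167 (G = ((6 + 3*(-6)) + 125) + 9*(-3 + 9) = ((6 - 18) + 125) + 9*6 = (-12 + 125) + 54 = 113 + 54 = 167)
X(w(-2, -3))/G = -(-40)/(-3)/167 = -(-40)*(-1)/3*(1/167) = -20*⅔*(1/167) = -40/3*1/167 = -40/501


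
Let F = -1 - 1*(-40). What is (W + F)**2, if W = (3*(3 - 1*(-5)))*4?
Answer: 18225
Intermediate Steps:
W = 96 (W = (3*(3 + 5))*4 = (3*8)*4 = 24*4 = 96)
F = 39 (F = -1 + 40 = 39)
(W + F)**2 = (96 + 39)**2 = 135**2 = 18225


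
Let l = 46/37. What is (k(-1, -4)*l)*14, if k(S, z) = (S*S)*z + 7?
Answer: 1932/37 ≈ 52.216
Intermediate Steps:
l = 46/37 (l = 46*(1/37) = 46/37 ≈ 1.2432)
k(S, z) = 7 + z*S² (k(S, z) = S²*z + 7 = z*S² + 7 = 7 + z*S²)
(k(-1, -4)*l)*14 = ((7 - 4*(-1)²)*(46/37))*14 = ((7 - 4*1)*(46/37))*14 = ((7 - 4)*(46/37))*14 = (3*(46/37))*14 = (138/37)*14 = 1932/37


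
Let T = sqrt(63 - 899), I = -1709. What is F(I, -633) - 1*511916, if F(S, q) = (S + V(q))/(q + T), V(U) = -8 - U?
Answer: -205546385728/401525 + 2168*I*sqrt(209)/401525 ≈ -5.1191e+5 + 0.078058*I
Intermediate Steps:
T = 2*I*sqrt(209) (T = sqrt(-836) = 2*I*sqrt(209) ≈ 28.914*I)
F(S, q) = (-8 + S - q)/(q + 2*I*sqrt(209)) (F(S, q) = (S + (-8 - q))/(q + 2*I*sqrt(209)) = (-8 + S - q)/(q + 2*I*sqrt(209)))
F(I, -633) - 1*511916 = (-8 - 1709 - 1*(-633))/(-633 + 2*I*sqrt(209)) - 1*511916 = (-8 - 1709 + 633)/(-633 + 2*I*sqrt(209)) - 511916 = -1084/(-633 + 2*I*sqrt(209)) - 511916 = -511916 - 1084/(-633 + 2*I*sqrt(209))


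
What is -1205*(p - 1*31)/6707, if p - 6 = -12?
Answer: 44585/6707 ≈ 6.6475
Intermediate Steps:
p = -6 (p = 6 - 12 = -6)
-1205*(p - 1*31)/6707 = -1205*(-6 - 1*31)/6707 = -1205*(-6 - 31)*(1/6707) = -1205*(-37)*(1/6707) = 44585*(1/6707) = 44585/6707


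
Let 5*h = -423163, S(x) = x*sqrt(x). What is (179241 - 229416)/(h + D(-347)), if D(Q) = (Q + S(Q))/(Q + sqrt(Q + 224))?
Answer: 250875*(sqrt(123) + 347*I)/(1735*sqrt(347) + 423163*sqrt(123) + 146835826*I) ≈ 0.59286 + 0.00013058*I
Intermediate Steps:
S(x) = x**(3/2)
D(Q) = (Q + Q**(3/2))/(Q + sqrt(224 + Q)) (D(Q) = (Q + Q**(3/2))/(Q + sqrt(Q + 224)) = (Q + Q**(3/2))/(Q + sqrt(224 + Q)))
h = -423163/5 (h = (1/5)*(-423163) = -423163/5 ≈ -84633.)
(179241 - 229416)/(h + D(-347)) = (179241 - 229416)/(-423163/5 + (-347 + (-347)**(3/2))/(-347 + sqrt(224 - 347))) = -50175/(-423163/5 + (-347 - 347*I*sqrt(347))/(-347 + sqrt(-123))) = -50175/(-423163/5 + (-347 - 347*I*sqrt(347))/(-347 + I*sqrt(123)))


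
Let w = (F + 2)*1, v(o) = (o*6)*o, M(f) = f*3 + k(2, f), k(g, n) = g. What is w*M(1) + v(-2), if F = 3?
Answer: 49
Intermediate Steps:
M(f) = 2 + 3*f (M(f) = f*3 + 2 = 3*f + 2 = 2 + 3*f)
v(o) = 6*o² (v(o) = (6*o)*o = 6*o²)
w = 5 (w = (3 + 2)*1 = 5*1 = 5)
w*M(1) + v(-2) = 5*(2 + 3*1) + 6*(-2)² = 5*(2 + 3) + 6*4 = 5*5 + 24 = 25 + 24 = 49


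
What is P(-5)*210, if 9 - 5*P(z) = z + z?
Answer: 798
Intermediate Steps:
P(z) = 9/5 - 2*z/5 (P(z) = 9/5 - (z + z)/5 = 9/5 - 2*z/5)
P(-5)*210 = (9/5 - 2/5*(-5))*210 = (9/5 + 2)*210 = (19/5)*210 = 798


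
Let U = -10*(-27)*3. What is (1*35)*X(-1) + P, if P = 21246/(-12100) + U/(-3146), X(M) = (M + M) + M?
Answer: -8416599/78650 ≈ -107.01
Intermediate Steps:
X(M) = 3*M (X(M) = 2*M + M = 3*M)
U = 810 (U = 270*3 = 810)
P = -158349/78650 (P = 21246/(-12100) + 810/(-3146) = 21246*(-1/12100) + 810*(-1/3146) = -10623/6050 - 405/1573 = -158349/78650 ≈ -2.0133)
(1*35)*X(-1) + P = (1*35)*(3*(-1)) - 158349/78650 = 35*(-3) - 158349/78650 = -105 - 158349/78650 = -8416599/78650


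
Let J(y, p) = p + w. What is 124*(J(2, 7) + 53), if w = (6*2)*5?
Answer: 14880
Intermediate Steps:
w = 60 (w = 12*5 = 60)
J(y, p) = 60 + p (J(y, p) = p + 60 = 60 + p)
124*(J(2, 7) + 53) = 124*((60 + 7) + 53) = 124*(67 + 53) = 124*120 = 14880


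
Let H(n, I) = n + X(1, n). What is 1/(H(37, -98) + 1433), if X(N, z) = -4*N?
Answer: 1/1466 ≈ 0.00068213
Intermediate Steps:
H(n, I) = -4 + n (H(n, I) = n - 4*1 = n - 4 = -4 + n)
1/(H(37, -98) + 1433) = 1/((-4 + 37) + 1433) = 1/(33 + 1433) = 1/1466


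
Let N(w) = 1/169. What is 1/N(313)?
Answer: 169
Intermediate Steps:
N(w) = 1/169
1/N(313) = 1/(1/169) = 169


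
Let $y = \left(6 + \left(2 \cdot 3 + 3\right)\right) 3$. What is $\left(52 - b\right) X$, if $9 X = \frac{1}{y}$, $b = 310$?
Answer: $- \frac{86}{135} \approx -0.63704$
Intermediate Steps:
$y = 45$ ($y = \left(6 + \left(6 + 3\right)\right) 3 = \left(6 + 9\right) 3 = 15 \cdot 3 = 45$)
$X = \frac{1}{405}$ ($X = \frac{1}{9 \cdot 45} = \frac{1}{9} \cdot \frac{1}{45} = \frac{1}{405} \approx 0.0024691$)
$\left(52 - b\right) X = \left(52 - 310\right) \frac{1}{405} = \left(-258\right) \frac{1}{405} = - \frac{86}{135}$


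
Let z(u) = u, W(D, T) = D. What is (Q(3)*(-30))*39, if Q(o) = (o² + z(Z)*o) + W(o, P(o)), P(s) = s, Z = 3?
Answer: -24570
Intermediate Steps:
Q(o) = o² + 4*o (Q(o) = (o² + 3*o) + o = o² + 4*o)
(Q(3)*(-30))*39 = ((3*(4 + 3))*(-30))*39 = ((3*7)*(-30))*39 = (21*(-30))*39 = -630*39 = -24570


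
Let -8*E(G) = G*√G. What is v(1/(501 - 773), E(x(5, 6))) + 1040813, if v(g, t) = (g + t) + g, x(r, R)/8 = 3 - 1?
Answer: 141549479/136 ≈ 1.0408e+6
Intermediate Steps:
x(r, R) = 16 (x(r, R) = 8*(3 - 1) = 8*2 = 16)
E(G) = -G^(3/2)/8 (E(G) = -G*√G/8 = -G^(3/2)/8)
v(g, t) = t + 2*g
v(1/(501 - 773), E(x(5, 6))) + 1040813 = (-16^(3/2)/8 + 2/(501 - 773)) + 1040813 = (-⅛*64 + 2/(-272)) + 1040813 = (-8 + 2*(-1/272)) + 1040813 = (-8 - 1/136) + 1040813 = -1089/136 + 1040813 = 141549479/136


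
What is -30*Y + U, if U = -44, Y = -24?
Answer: 676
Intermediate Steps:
-30*Y + U = -30*(-24) - 44 = 720 - 44 = 676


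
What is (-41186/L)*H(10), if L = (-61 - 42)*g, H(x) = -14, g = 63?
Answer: -82372/927 ≈ -88.859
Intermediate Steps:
L = -6489 (L = (-61 - 42)*63 = -103*63 = -6489)
(-41186/L)*H(10) = -41186/(-6489)*(-14) = -41186*(-1/6489)*(-14) = (41186/6489)*(-14) = -82372/927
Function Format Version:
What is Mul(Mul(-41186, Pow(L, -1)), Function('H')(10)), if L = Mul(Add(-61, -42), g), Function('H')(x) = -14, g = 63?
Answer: Rational(-82372, 927) ≈ -88.859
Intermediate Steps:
L = -6489 (L = Mul(Add(-61, -42), 63) = Mul(-103, 63) = -6489)
Mul(Mul(-41186, Pow(L, -1)), Function('H')(10)) = Mul(Mul(-41186, Pow(-6489, -1)), -14) = Mul(Mul(-41186, Rational(-1, 6489)), -14) = Mul(Rational(41186, 6489), -14) = Rational(-82372, 927)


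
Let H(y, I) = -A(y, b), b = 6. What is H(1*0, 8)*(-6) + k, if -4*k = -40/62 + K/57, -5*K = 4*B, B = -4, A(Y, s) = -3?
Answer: -157729/8835 ≈ -17.853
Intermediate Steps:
K = 16/5 (K = -4*(-4)/5 = -⅕*(-16) = 16/5 ≈ 3.2000)
k = 1301/8835 (k = -(-40/62 + (16/5)/57)/4 = -(-40*1/62 + (16/5)*(1/57))/4 = -(-20/31 + 16/285)/4 = -¼*(-5204/8835) = 1301/8835 ≈ 0.14726)
H(y, I) = 3 (H(y, I) = -1*(-3) = 3)
H(1*0, 8)*(-6) + k = 3*(-6) + 1301/8835 = -18 + 1301/8835 = -157729/8835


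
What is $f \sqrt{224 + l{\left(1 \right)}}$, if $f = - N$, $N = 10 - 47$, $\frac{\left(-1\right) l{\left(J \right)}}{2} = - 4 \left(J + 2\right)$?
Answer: $74 \sqrt{62} \approx 582.68$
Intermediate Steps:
$l{\left(J \right)} = 16 + 8 J$ ($l{\left(J \right)} = - 2 \left(- 4 \left(J + 2\right)\right) = - 2 \left(- 4 \left(2 + J\right)\right) = - 2 \left(-8 - 4 J\right) = 16 + 8 J$)
$N = -37$ ($N = 10 - 47 = -37$)
$f = 37$ ($f = \left(-1\right) \left(-37\right) = 37$)
$f \sqrt{224 + l{\left(1 \right)}} = 37 \sqrt{224 + \left(16 + 8 \cdot 1\right)} = 37 \sqrt{224 + \left(16 + 8\right)} = 37 \sqrt{224 + 24} = 37 \sqrt{248} = 37 \cdot 2 \sqrt{62} = 74 \sqrt{62}$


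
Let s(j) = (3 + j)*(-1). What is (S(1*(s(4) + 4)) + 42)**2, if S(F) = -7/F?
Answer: 17689/9 ≈ 1965.4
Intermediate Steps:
s(j) = -3 - j
(S(1*(s(4) + 4)) + 42)**2 = (-7/((-3 - 1*4) + 4) + 42)**2 = (-7/((-3 - 4) + 4) + 42)**2 = (-7/(-7 + 4) + 42)**2 = (-7/(1*(-3)) + 42)**2 = (-7/(-3) + 42)**2 = (-7*(-1/3) + 42)**2 = (7/3 + 42)**2 = (133/3)**2 = 17689/9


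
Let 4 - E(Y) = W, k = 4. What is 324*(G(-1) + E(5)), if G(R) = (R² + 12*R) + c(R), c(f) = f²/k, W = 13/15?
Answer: -12339/5 ≈ -2467.8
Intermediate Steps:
W = 13/15 (W = 13*(1/15) = 13/15 ≈ 0.86667)
E(Y) = 47/15 (E(Y) = 4 - 1*13/15 = 4 - 13/15 = 47/15)
c(f) = f²/4
G(R) = 12*R + 5*R²/4 (G(R) = (R² + 12*R) + R²/4 = 12*R + 5*R²/4)
324*(G(-1) + E(5)) = 324*((¼)*(-1)*(48 + 5*(-1)) + 47/15) = 324*((¼)*(-1)*(48 - 5) + 47/15) = 324*((¼)*(-1)*43 + 47/15) = 324*(-43/4 + 47/15) = 324*(-457/60) = -12339/5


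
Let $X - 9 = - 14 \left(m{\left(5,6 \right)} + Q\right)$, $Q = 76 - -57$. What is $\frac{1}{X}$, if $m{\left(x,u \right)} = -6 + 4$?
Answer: $- \frac{1}{1825} \approx -0.00054795$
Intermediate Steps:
$m{\left(x,u \right)} = -2$
$Q = 133$ ($Q = 76 + 57 = 133$)
$X = -1825$ ($X = 9 - 14 \left(-2 + 133\right) = 9 - 1834 = -1825$)
$\frac{1}{X} = \frac{1}{-1825} = - \frac{1}{1825}$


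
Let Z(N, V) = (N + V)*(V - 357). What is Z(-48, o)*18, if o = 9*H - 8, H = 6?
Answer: 11196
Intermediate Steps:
o = 46 (o = 9*6 - 8 = 54 - 8 = 46)
Z(N, V) = (-357 + V)*(N + V) (Z(N, V) = (N + V)*(-357 + V) = (-357 + V)*(N + V))
Z(-48, o)*18 = (46² - 357*(-48) - 357*46 - 48*46)*18 = (2116 + 17136 - 16422 - 2208)*18 = 622*18 = 11196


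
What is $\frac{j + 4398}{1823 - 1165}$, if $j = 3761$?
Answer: $\frac{8159}{658} \approx 12.4$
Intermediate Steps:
$\frac{j + 4398}{1823 - 1165} = \frac{3761 + 4398}{1823 - 1165} = \frac{8159}{658}$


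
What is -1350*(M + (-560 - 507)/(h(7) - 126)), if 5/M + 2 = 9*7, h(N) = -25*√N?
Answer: -1592704350/100223 + 36011250*√7/11501 ≈ -7607.4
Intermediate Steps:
M = 5/61 (M = 5/(-2 + 9*7) = 5/(-2 + 63) = 5/61 ≈ 0.081967)
-1350*(M + (-560 - 507)/(h(7) - 126)) = -1350*(5/61 + (-560 - 507)/(-25*√7 - 126)) = -1350*(5/61 - 1067/(-126 - 25*√7)) = -6750/61 + 1440450/(-126 - 25*√7)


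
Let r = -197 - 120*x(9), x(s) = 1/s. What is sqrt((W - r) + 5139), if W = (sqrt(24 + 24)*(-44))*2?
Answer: 4*sqrt(3009 - 198*sqrt(3))/3 ≈ 68.845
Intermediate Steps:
x(s) = 1/s
W = -352*sqrt(3) (W = (sqrt(48)*(-44))*2 = ((4*sqrt(3))*(-44))*2 = -176*sqrt(3)*2 = -352*sqrt(3) ≈ -609.68)
r = -631/3 (r = -197 - 120/9 = -197 - 120*1/9 = -197 - 40/3 = -631/3 ≈ -210.33)
sqrt((W - r) + 5139) = sqrt((-352*sqrt(3) - 1*(-631/3)) + 5139) = sqrt((-352*sqrt(3) + 631/3) + 5139) = sqrt((631/3 - 352*sqrt(3)) + 5139) = sqrt(16048/3 - 352*sqrt(3))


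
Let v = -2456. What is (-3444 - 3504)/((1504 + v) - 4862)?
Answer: 386/323 ≈ 1.1950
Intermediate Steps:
(-3444 - 3504)/((1504 + v) - 4862) = (-3444 - 3504)/((1504 - 2456) - 4862) = -6948/(-952 - 4862) = -6948/(-5814) = -6948*(-1/5814) = 386/323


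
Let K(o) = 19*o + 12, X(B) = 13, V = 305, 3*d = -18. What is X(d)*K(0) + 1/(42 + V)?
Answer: 54133/347 ≈ 156.00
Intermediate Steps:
d = -6 (d = (⅓)*(-18) = -6)
K(o) = 12 + 19*o
X(d)*K(0) + 1/(42 + V) = 13*(12 + 19*0) + 1/(42 + 305) = 13*(12 + 0) + 1/347 = 13*12 + 1/347 = 156 + 1/347 = 54133/347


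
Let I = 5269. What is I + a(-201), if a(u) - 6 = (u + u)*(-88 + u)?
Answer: 121453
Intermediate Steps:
a(u) = 6 + 2*u*(-88 + u) (a(u) = 6 + (u + u)*(-88 + u) = 6 + (2*u)*(-88 + u) = 6 + 2*u*(-88 + u))
I + a(-201) = 5269 + (6 - 176*(-201) + 2*(-201)²) = 5269 + (6 + 35376 + 2*40401) = 5269 + (6 + 35376 + 80802) = 5269 + 116184 = 121453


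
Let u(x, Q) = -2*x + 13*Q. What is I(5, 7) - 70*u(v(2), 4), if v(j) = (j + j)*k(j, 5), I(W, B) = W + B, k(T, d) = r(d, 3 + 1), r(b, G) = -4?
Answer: -5868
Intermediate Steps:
k(T, d) = -4
I(W, B) = B + W
v(j) = -8*j (v(j) = (j + j)*(-4) = (2*j)*(-4) = -8*j)
I(5, 7) - 70*u(v(2), 4) = (7 + 5) - 70*(-(-16)*2 + 13*4) = 12 - 70*(-2*(-16) + 52) = 12 - 70*(32 + 52) = 12 - 70*84 = 12 - 5880 = -5868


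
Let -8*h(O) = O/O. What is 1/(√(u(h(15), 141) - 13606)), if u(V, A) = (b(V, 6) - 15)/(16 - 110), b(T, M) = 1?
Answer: -I*√1202213/127895 ≈ -0.0085731*I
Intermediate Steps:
h(O) = -⅛ (h(O) = -O/(8*O) = -⅛*1 = -⅛)
u(V, A) = 7/47 (u(V, A) = (1 - 15)/(16 - 110) = -14/(-94) = -14*(-1/94) = 7/47)
1/(√(u(h(15), 141) - 13606)) = 1/(√(7/47 - 13606)) = 1/(√(-639475/47)) = 1/(5*I*√1202213/47) = -I*√1202213/127895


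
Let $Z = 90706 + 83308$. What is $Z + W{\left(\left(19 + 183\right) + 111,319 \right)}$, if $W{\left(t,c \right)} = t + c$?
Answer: $174646$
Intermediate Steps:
$Z = 174014$
$W{\left(t,c \right)} = c + t$
$Z + W{\left(\left(19 + 183\right) + 111,319 \right)} = 174014 + \left(319 + \left(\left(19 + 183\right) + 111\right)\right) = 174014 + \left(319 + \left(202 + 111\right)\right) = 174014 + \left(319 + 313\right) = 174014 + 632 = 174646$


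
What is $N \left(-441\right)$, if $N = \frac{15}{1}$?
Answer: $-6615$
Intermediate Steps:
$N = 15$ ($N = 15 \cdot 1 = 15$)
$N \left(-441\right) = 15 \left(-441\right) = -6615$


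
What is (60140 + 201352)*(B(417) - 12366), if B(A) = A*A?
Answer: 42236972316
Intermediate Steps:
B(A) = A²
(60140 + 201352)*(B(417) - 12366) = (60140 + 201352)*(417² - 12366) = 261492*(173889 - 12366) = 261492*161523 = 42236972316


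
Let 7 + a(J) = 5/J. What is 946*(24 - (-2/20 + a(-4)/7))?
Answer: 1673947/70 ≈ 23914.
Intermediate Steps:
a(J) = -7 + 5/J
946*(24 - (-2/20 + a(-4)/7)) = 946*(24 - (-2/20 + (-7 + 5/(-4))/7)) = 946*(24 - (-2*1/20 + (-7 + 5*(-1/4))*(1/7))) = 946*(24 - (-1/10 + (-7 - 5/4)*(1/7))) = 946*(24 - (-1/10 - 33/4*1/7)) = 946*(24 - (-1/10 - 33/28)) = 946*(24 - 1*(-179/140)) = 946*(24 + 179/140) = 946*(3539/140) = 1673947/70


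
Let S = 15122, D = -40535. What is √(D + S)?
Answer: I*√25413 ≈ 159.41*I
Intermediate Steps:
√(D + S) = √(-40535 + 15122) = √(-25413) = I*√25413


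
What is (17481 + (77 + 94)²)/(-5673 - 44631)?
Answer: -7787/8384 ≈ -0.92879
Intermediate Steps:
(17481 + (77 + 94)²)/(-5673 - 44631) = (17481 + 171²)/(-50304) = (17481 + 29241)*(-1/50304) = 46722*(-1/50304) = -7787/8384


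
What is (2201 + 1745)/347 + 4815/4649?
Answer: 20015759/1613203 ≈ 12.407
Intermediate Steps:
(2201 + 1745)/347 + 4815/4649 = 3946*(1/347) + 4815*(1/4649) = 3946/347 + 4815/4649 = 20015759/1613203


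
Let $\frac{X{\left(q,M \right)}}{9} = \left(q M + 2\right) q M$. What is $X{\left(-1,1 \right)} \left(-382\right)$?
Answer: $3438$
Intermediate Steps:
$X{\left(q,M \right)} = 9 M q \left(2 + M q\right)$ ($X{\left(q,M \right)} = 9 \left(q M + 2\right) q M = 9 \left(M q + 2\right) q M = 9 \left(2 + M q\right) q M = 9 q \left(2 + M q\right) M = 9 M q \left(2 + M q\right)$)
$X{\left(-1,1 \right)} \left(-382\right) = 9 \cdot 1 \left(-1\right) \left(2 + 1 \left(-1\right)\right) \left(-382\right) = 9 \cdot 1 \left(-1\right) \left(2 - 1\right) \left(-382\right) = 9 \cdot 1 \left(-1\right) 1 \left(-382\right) = \left(-9\right) \left(-382\right) = 3438$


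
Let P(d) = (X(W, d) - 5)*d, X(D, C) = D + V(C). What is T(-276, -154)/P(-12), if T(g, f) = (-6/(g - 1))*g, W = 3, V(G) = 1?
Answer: -138/277 ≈ -0.49819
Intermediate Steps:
X(D, C) = 1 + D (X(D, C) = D + 1 = 1 + D)
T(g, f) = -6*g/(-1 + g) (T(g, f) = (-6/(-1 + g))*g = -6*g/(-1 + g))
P(d) = -d (P(d) = ((1 + 3) - 5)*d = (4 - 5)*d = -d)
T(-276, -154)/P(-12) = (-6*(-276)/(-1 - 276))/((-1*(-12))) = -6*(-276)/(-277)/12 = -6*(-276)*(-1/277)*(1/12) = -1656/277*1/12 = -138/277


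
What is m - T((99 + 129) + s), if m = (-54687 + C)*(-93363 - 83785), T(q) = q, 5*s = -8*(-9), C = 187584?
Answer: -117712189992/5 ≈ -2.3542e+10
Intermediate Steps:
s = 72/5 (s = (-8*(-9))/5 = (⅕)*72 = 72/5 ≈ 14.400)
m = -23542437756 (m = (-54687 + 187584)*(-93363 - 83785) = 132897*(-177148) = -23542437756)
m - T((99 + 129) + s) = -23542437756 - ((99 + 129) + 72/5) = -23542437756 - (228 + 72/5) = -23542437756 - 1*1212/5 = -23542437756 - 1212/5 = -117712189992/5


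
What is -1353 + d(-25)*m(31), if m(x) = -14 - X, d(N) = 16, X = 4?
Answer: -1641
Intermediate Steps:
m(x) = -18 (m(x) = -14 - 1*4 = -14 - 4 = -18)
-1353 + d(-25)*m(31) = -1353 + 16*(-18) = -1353 - 288 = -1641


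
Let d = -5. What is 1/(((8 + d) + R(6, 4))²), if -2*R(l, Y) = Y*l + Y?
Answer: 1/121 ≈ 0.0082645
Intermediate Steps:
R(l, Y) = -Y/2 - Y*l/2 (R(l, Y) = -(Y*l + Y)/2 = -(Y + Y*l)/2 = -Y/2 - Y*l/2)
1/(((8 + d) + R(6, 4))²) = 1/(((8 - 5) - ½*4*(1 + 6))²) = 1/((3 - ½*4*7)²) = 1/((3 - 14)²) = 1/((-11)²) = 1/121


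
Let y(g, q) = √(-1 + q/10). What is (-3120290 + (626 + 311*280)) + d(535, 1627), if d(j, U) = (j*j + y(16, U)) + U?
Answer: -2744732 + 7*√330/10 ≈ -2.7447e+6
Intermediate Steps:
y(g, q) = √(-1 + q/10) (y(g, q) = √(-1 + q*(⅒)) = √(-1 + q/10))
d(j, U) = U + j² + √(-100 + 10*U)/10 (d(j, U) = (j*j + √(-100 + 10*U)/10) + U = (j² + √(-100 + 10*U)/10) + U = U + j² + √(-100 + 10*U)/10)
(-3120290 + (626 + 311*280)) + d(535, 1627) = (-3120290 + (626 + 311*280)) + (1627 + 535² + √(-100 + 10*1627)/10) = (-3120290 + (626 + 87080)) + (1627 + 286225 + √(-100 + 16270)/10) = (-3120290 + 87706) + (1627 + 286225 + √16170/10) = -3032584 + (1627 + 286225 + (7*√330)/10) = -3032584 + (1627 + 286225 + 7*√330/10) = -3032584 + (287852 + 7*√330/10) = -2744732 + 7*√330/10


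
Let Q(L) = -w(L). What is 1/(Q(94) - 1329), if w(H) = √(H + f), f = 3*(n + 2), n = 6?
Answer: -1329/1766123 + √118/1766123 ≈ -0.00074635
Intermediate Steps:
f = 24 (f = 3*(6 + 2) = 3*8 = 24)
w(H) = √(24 + H) (w(H) = √(H + 24) = √(24 + H))
Q(L) = -√(24 + L)
1/(Q(94) - 1329) = 1/(-√(24 + 94) - 1329) = 1/(-√118 - 1329) = 1/(-1329 - √118)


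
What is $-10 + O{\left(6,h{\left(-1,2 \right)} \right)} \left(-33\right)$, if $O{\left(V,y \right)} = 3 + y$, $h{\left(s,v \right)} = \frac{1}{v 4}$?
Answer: $- \frac{905}{8} \approx -113.13$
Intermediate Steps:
$h{\left(s,v \right)} = \frac{1}{4 v}$ ($h{\left(s,v \right)} = \frac{1}{v} \frac{1}{4} = \frac{1}{4 v}$)
$-10 + O{\left(6,h{\left(-1,2 \right)} \right)} \left(-33\right) = -10 + \left(3 + \frac{1}{4 \cdot 2}\right) \left(-33\right) = -10 + \left(3 + \frac{1}{4} \cdot \frac{1}{2}\right) \left(-33\right) = -10 + \left(3 + \frac{1}{8}\right) \left(-33\right) = -10 + \frac{25}{8} \left(-33\right) = -10 - \frac{825}{8} = - \frac{905}{8}$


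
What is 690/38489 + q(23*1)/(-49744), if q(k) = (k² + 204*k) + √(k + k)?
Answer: -166627709/1914596816 - √46/49744 ≈ -0.087167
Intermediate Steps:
q(k) = k² + 204*k + √2*√k (q(k) = (k² + 204*k) + √(2*k) = (k² + 204*k) + √2*√k = k² + 204*k + √2*√k)
690/38489 + q(23*1)/(-49744) = 690/38489 + ((23*1)² + 204*(23*1) + √2*√(23*1))/(-49744) = 690*(1/38489) + (23² + 204*23 + √2*√23)*(-1/49744) = 690/38489 + (529 + 4692 + √46)*(-1/49744) = 690/38489 + (5221 + √46)*(-1/49744) = 690/38489 + (-5221/49744 - √46/49744) = -166627709/1914596816 - √46/49744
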